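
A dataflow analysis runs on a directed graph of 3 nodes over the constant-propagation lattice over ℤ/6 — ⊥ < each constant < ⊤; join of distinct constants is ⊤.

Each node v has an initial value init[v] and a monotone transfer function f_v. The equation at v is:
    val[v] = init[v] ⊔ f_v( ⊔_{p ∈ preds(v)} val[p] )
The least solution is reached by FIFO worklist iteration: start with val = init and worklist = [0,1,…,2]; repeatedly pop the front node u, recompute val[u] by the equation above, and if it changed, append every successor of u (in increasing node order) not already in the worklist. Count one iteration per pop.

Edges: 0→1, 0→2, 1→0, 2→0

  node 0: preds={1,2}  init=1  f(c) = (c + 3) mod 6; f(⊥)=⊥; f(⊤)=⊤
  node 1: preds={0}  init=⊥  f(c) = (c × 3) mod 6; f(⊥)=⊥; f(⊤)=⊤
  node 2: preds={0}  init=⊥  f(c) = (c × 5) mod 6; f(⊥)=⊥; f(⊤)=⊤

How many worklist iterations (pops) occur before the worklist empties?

7

Trace (7 dequeues):
  [1] u=0 | in ⊥ | out 1 | ==
  [2] u=1 | in 1 | out 3 | prev ⊥ | push {0}
  [3] u=2 | in 1 | out 5 | prev ⊥ | push {}
  [4] u=0 | in ⊤ | out ⊤ | prev 1 | push {1,2}
  [5] u=1 | in ⊤ | out ⊤ | prev 3 | push {0}
  [6] u=2 | in ⊤ | out ⊤ | prev 5 | push {}
  [7] u=0 | in ⊤ | out ⊤ | ==

Converged values:
  [0] ⊤
  [1] ⊤
  [2] ⊤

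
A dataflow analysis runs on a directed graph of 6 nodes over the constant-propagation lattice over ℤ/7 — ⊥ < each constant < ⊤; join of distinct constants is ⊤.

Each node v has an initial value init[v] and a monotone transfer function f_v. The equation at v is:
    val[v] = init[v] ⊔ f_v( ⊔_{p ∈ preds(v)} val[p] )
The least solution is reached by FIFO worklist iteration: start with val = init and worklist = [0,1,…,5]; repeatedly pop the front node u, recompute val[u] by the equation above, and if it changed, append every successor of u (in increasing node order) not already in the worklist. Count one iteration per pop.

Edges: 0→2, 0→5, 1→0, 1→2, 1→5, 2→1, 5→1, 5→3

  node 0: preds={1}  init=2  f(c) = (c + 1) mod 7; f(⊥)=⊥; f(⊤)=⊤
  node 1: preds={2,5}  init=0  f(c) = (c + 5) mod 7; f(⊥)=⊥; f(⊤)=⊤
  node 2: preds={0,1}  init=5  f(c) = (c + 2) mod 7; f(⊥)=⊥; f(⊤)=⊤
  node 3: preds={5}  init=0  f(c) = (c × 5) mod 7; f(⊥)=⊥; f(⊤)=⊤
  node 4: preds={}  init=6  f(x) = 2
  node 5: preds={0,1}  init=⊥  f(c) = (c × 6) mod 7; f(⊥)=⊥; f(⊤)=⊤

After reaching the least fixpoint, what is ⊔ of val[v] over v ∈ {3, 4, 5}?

Trace (9 dequeues):
  [1] u=0 | in 0 | out ⊤ | prev 2 | push {}
  [2] u=1 | in 5 | out ⊤ | prev 0 | push {0}
  [3] u=2 | in ⊤ | out ⊤ | prev 5 | push {1}
  [4] u=3 | in ⊥ | out 0 | ==
  [5] u=4 | in ⊥ | out ⊤ | prev 6 | push {}
  [6] u=5 | in ⊤ | out ⊤ | prev ⊥ | push {3}
  [7] u=0 | in ⊤ | out ⊤ | ==
  [8] u=1 | in ⊤ | out ⊤ | ==
  [9] u=3 | in ⊤ | out ⊤ | prev 0 | push {}

Converged values:
  [0] ⊤
  [1] ⊤
  [2] ⊤
  [3] ⊤
  [4] ⊤
  [5] ⊤

⊤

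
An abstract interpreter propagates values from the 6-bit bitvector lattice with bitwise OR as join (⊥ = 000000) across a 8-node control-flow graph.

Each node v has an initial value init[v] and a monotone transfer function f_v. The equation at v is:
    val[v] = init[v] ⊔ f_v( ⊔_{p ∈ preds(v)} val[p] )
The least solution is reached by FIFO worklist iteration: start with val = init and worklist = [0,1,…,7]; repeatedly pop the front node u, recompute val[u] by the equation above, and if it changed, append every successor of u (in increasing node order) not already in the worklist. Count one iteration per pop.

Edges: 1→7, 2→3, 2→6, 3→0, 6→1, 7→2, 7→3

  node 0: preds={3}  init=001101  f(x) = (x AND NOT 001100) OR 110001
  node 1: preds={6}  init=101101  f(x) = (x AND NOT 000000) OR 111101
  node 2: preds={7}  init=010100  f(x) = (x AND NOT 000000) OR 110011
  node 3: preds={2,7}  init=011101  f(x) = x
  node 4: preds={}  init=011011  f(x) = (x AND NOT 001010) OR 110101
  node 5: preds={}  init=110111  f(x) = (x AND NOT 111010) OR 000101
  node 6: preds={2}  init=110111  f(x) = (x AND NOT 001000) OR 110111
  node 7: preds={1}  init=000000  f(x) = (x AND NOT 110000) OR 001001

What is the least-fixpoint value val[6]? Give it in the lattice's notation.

110111

Worklist (12 pops):
  #1 pop 0: in=011101 → 111101 (was 001101); enqueue []
  #2 pop 1: in=110111 → 111111 (was 101101); enqueue []
  #3 pop 2: in=000000 → 110111 (was 010100); enqueue []
  #4 pop 3: in=110111 → 111111 (was 011101); enqueue [0]
  #5 pop 4: in=000000 → 111111 (was 011011); enqueue []
  #6 pop 5: in=000000 → 110111 (no change)
  #7 pop 6: in=110111 → 110111 (no change)
  #8 pop 7: in=111111 → 001111 (was 000000); enqueue [2,3]
  #9 pop 0: in=111111 → 111111 (was 111101); enqueue []
  #10 pop 2: in=001111 → 111111 (was 110111); enqueue [6]
  #11 pop 3: in=111111 → 111111 (no change)
  #12 pop 6: in=111111 → 110111 (no change)

Fixpoint:
  val[0] = 111111
  val[1] = 111111
  val[2] = 111111
  val[3] = 111111
  val[4] = 111111
  val[5] = 110111
  val[6] = 110111
  val[7] = 001111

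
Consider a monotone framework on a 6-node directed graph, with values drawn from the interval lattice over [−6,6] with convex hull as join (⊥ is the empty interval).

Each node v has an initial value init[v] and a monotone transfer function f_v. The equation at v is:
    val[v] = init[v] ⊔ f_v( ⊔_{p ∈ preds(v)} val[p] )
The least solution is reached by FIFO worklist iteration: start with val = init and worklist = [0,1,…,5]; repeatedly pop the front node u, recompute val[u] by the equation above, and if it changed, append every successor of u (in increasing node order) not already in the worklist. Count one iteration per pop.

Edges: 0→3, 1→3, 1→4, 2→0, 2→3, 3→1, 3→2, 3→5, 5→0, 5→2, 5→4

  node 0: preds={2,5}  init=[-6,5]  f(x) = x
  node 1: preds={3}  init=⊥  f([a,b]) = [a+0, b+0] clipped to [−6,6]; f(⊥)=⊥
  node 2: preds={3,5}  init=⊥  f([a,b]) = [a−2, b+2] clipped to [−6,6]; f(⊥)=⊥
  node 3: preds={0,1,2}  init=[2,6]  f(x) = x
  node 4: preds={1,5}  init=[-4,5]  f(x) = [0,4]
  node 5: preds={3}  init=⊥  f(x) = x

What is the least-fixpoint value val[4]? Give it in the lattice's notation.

[-4,5]

Worklist (12 pops):
  #1 pop 0: in=⊥ → [-6,5] (no change)
  #2 pop 1: in=[2,6] → [2,6] (was ⊥); enqueue []
  #3 pop 2: in=[2,6] → [0,6] (was ⊥); enqueue [0]
  #4 pop 3: in=[-6,6] → [-6,6] (was [2,6]); enqueue [1,2]
  #5 pop 4: in=[2,6] → [-4,5] (no change)
  #6 pop 5: in=[-6,6] → [-6,6] (was ⊥); enqueue [4]
  #7 pop 0: in=[-6,6] → [-6,6] (was [-6,5]); enqueue [3]
  #8 pop 1: in=[-6,6] → [-6,6] (was [2,6]); enqueue []
  #9 pop 2: in=[-6,6] → [-6,6] (was [0,6]); enqueue [0]
  #10 pop 4: in=[-6,6] → [-4,5] (no change)
  #11 pop 3: in=[-6,6] → [-6,6] (no change)
  #12 pop 0: in=[-6,6] → [-6,6] (no change)

Fixpoint:
  val[0] = [-6,6]
  val[1] = [-6,6]
  val[2] = [-6,6]
  val[3] = [-6,6]
  val[4] = [-4,5]
  val[5] = [-6,6]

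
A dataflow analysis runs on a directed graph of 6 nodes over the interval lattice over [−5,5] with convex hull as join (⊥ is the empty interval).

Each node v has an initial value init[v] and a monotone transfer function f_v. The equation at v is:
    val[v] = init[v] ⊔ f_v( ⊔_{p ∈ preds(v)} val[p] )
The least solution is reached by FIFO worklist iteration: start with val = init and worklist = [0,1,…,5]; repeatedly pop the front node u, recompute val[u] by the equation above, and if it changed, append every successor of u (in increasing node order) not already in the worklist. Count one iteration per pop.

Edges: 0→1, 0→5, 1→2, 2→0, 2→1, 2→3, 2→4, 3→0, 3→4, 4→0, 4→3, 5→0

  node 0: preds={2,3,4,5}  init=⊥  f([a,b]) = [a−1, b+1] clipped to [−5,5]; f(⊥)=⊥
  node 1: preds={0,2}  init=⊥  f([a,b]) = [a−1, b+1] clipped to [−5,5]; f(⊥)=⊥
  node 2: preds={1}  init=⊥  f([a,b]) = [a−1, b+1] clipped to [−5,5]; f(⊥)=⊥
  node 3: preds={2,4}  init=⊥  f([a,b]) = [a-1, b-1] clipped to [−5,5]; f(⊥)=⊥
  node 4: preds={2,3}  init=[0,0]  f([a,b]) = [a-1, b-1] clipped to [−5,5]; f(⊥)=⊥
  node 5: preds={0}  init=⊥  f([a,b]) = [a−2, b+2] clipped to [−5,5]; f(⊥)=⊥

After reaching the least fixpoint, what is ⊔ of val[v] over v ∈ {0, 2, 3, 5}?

Trace (18 dequeues):
  [1] u=0 | in [0,0] | out [-1,1] | prev ⊥ | push {}
  [2] u=1 | in [-1,1] | out [-2,2] | prev ⊥ | push {}
  [3] u=2 | in [-2,2] | out [-3,3] | prev ⊥ | push {0,1}
  [4] u=3 | in [-3,3] | out [-4,2] | prev ⊥ | push {}
  [5] u=4 | in [-4,3] | out [-5,2] | prev [0,0] | push {3}
  [6] u=5 | in [-1,1] | out [-3,3] | prev ⊥ | push {}
  [7] u=0 | in [-5,3] | out [-5,4] | prev [-1,1] | push {5}
  [8] u=1 | in [-5,4] | out [-5,5] | prev [-2,2] | push {2}
  [9] u=3 | in [-5,3] | out [-5,2] | prev [-4,2] | push {0,4}
  [10] u=5 | in [-5,4] | out [-5,5] | prev [-3,3] | push {}
  [11] u=2 | in [-5,5] | out [-5,5] | prev [-3,3] | push {1,3}
  [12] u=0 | in [-5,5] | out [-5,5] | prev [-5,4] | push {5}
  [13] u=4 | in [-5,5] | out [-5,4] | prev [-5,2] | push {0}
  [14] u=1 | in [-5,5] | out [-5,5] | ==
  [15] u=3 | in [-5,5] | out [-5,4] | prev [-5,2] | push {4}
  [16] u=5 | in [-5,5] | out [-5,5] | ==
  [17] u=0 | in [-5,5] | out [-5,5] | ==
  [18] u=4 | in [-5,5] | out [-5,4] | ==

Converged values:
  [0] [-5,5]
  [1] [-5,5]
  [2] [-5,5]
  [3] [-5,4]
  [4] [-5,4]
  [5] [-5,5]

[-5,5]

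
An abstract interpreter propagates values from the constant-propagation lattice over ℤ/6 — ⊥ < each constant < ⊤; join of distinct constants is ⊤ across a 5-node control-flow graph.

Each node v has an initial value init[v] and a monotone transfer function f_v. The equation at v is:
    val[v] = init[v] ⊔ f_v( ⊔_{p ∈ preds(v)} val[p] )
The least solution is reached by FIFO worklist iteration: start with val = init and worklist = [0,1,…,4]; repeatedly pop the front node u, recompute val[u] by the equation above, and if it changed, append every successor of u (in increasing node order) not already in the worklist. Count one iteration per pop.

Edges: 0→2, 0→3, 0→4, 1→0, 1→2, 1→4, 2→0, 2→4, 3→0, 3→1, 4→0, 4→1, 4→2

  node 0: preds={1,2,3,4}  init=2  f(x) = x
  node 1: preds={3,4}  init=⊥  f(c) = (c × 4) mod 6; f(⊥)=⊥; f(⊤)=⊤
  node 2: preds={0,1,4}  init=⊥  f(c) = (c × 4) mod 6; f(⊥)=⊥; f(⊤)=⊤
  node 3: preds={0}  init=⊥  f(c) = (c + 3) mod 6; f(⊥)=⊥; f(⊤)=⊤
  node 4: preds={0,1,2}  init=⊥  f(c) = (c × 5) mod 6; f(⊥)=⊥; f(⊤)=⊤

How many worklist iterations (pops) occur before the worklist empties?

13

Iteration log — 13 steps:
  step 1. node 0  ⊔preds=⊥  new=2  stable
  step 2. node 1  ⊔preds=⊥  new=⊥  stable
  step 3. node 2  ⊔preds=2  new=2  old=⊥  +wl: 0
  step 4. node 3  ⊔preds=2  new=5  old=⊥  +wl: 1
  step 5. node 4  ⊔preds=2  new=4  old=⊥  +wl: 2
  step 6. node 0  ⊔preds=⊤  new=⊤  old=2  +wl: 3,4
  step 7. node 1  ⊔preds=⊤  new=⊤  old=⊥  +wl: 0
  step 8. node 2  ⊔preds=⊤  new=⊤  old=2  +wl: 
  step 9. node 3  ⊔preds=⊤  new=⊤  old=5  +wl: 1
  step 10. node 4  ⊔preds=⊤  new=⊤  old=4  +wl: 2
  step 11. node 0  ⊔preds=⊤  new=⊤  stable
  step 12. node 1  ⊔preds=⊤  new=⊤  stable
  step 13. node 2  ⊔preds=⊤  new=⊤  stable

Least fixpoint reached:
  node 0: ⊤
  node 1: ⊤
  node 2: ⊤
  node 3: ⊤
  node 4: ⊤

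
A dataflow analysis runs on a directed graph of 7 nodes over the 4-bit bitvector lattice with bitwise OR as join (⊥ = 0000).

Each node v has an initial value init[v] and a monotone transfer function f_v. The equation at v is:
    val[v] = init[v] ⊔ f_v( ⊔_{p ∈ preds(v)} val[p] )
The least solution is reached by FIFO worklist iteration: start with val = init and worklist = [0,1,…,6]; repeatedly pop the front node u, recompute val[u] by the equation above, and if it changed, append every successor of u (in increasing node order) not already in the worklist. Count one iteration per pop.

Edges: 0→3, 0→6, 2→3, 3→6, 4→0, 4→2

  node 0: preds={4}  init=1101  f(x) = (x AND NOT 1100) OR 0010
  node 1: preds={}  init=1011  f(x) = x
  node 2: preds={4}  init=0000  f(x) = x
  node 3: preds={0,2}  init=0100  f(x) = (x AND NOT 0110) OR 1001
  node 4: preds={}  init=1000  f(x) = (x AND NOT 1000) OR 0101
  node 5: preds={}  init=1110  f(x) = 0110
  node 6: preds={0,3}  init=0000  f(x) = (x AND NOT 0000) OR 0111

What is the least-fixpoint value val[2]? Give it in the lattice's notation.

1101

Trace (10 dequeues):
  [1] u=0 | in 1000 | out 1111 | prev 1101 | push {}
  [2] u=1 | in 0000 | out 1011 | ==
  [3] u=2 | in 1000 | out 1000 | prev 0000 | push {}
  [4] u=3 | in 1111 | out 1101 | prev 0100 | push {}
  [5] u=4 | in 0000 | out 1101 | prev 1000 | push {0,2}
  [6] u=5 | in 0000 | out 1110 | ==
  [7] u=6 | in 1111 | out 1111 | prev 0000 | push {}
  [8] u=0 | in 1101 | out 1111 | ==
  [9] u=2 | in 1101 | out 1101 | prev 1000 | push {3}
  [10] u=3 | in 1111 | out 1101 | ==

Converged values:
  [0] 1111
  [1] 1011
  [2] 1101
  [3] 1101
  [4] 1101
  [5] 1110
  [6] 1111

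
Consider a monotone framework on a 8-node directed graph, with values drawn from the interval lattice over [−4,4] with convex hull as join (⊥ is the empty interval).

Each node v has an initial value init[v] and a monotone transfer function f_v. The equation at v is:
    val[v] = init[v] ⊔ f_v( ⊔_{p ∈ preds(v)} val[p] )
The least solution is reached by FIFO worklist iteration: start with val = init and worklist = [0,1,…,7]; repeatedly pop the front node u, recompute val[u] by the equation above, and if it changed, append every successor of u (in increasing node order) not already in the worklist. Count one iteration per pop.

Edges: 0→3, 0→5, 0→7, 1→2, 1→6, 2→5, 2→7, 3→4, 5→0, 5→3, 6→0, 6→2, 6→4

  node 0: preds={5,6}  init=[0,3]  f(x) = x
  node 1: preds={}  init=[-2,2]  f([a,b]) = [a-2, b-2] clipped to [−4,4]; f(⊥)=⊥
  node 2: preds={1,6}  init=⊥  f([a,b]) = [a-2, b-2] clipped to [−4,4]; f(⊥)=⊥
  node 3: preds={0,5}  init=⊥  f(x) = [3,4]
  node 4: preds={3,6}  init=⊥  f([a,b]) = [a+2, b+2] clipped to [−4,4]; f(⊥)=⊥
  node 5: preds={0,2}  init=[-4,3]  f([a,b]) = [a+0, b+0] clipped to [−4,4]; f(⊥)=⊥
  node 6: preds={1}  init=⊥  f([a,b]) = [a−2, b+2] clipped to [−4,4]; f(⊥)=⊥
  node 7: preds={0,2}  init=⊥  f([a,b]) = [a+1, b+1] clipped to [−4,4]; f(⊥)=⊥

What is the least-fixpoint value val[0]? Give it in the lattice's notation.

Trace (16 dequeues):
  [1] u=0 | in [-4,3] | out [-4,3] | prev [0,3] | push {}
  [2] u=1 | in ⊥ | out [-2,2] | ==
  [3] u=2 | in [-2,2] | out [-4,0] | prev ⊥ | push {}
  [4] u=3 | in [-4,3] | out [3,4] | prev ⊥ | push {}
  [5] u=4 | in [3,4] | out [4,4] | prev ⊥ | push {}
  [6] u=5 | in [-4,3] | out [-4,3] | ==
  [7] u=6 | in [-2,2] | out [-4,4] | prev ⊥ | push {0,2,4}
  [8] u=7 | in [-4,3] | out [-3,4] | prev ⊥ | push {}
  [9] u=0 | in [-4,4] | out [-4,4] | prev [-4,3] | push {3,5,7}
  [10] u=2 | in [-4,4] | out [-4,2] | prev [-4,0] | push {}
  [11] u=4 | in [-4,4] | out [-2,4] | prev [4,4] | push {}
  [12] u=3 | in [-4,4] | out [3,4] | ==
  [13] u=5 | in [-4,4] | out [-4,4] | prev [-4,3] | push {0,3}
  [14] u=7 | in [-4,4] | out [-3,4] | ==
  [15] u=0 | in [-4,4] | out [-4,4] | ==
  [16] u=3 | in [-4,4] | out [3,4] | ==

Converged values:
  [0] [-4,4]
  [1] [-2,2]
  [2] [-4,2]
  [3] [3,4]
  [4] [-2,4]
  [5] [-4,4]
  [6] [-4,4]
  [7] [-3,4]

[-4,4]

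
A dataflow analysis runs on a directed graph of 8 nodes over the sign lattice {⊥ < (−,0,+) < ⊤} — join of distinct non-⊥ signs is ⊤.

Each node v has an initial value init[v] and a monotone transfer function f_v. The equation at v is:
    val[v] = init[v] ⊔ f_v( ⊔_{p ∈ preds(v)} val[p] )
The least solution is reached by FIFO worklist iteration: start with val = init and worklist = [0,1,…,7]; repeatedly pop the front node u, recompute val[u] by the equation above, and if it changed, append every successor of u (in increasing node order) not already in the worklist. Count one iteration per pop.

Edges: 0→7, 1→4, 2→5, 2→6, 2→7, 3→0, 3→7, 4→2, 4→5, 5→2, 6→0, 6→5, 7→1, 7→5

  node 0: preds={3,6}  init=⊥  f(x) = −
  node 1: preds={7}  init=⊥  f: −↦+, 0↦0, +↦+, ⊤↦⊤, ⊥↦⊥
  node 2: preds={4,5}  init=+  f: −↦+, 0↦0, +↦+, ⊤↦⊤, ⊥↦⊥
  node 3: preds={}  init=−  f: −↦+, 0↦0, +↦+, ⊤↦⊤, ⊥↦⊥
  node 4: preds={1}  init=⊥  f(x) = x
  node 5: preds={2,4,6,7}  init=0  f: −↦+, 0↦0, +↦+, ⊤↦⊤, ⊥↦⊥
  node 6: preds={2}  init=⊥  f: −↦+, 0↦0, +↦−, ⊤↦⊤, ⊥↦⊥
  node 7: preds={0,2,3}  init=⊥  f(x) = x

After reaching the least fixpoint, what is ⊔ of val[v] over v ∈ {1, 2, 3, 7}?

Iteration log — 15 steps:
  step 1. node 0  ⊔preds=−  new=−  old=⊥  +wl: 
  step 2. node 1  ⊔preds=⊥  new=⊥  stable
  step 3. node 2  ⊔preds=0  new=⊤  old=+  +wl: 
  step 4. node 3  ⊔preds=⊥  new=−  stable
  step 5. node 4  ⊔preds=⊥  new=⊥  stable
  step 6. node 5  ⊔preds=⊤  new=⊤  old=0  +wl: 2
  step 7. node 6  ⊔preds=⊤  new=⊤  old=⊥  +wl: 0,5
  step 8. node 7  ⊔preds=⊤  new=⊤  old=⊥  +wl: 1
  step 9. node 2  ⊔preds=⊤  new=⊤  stable
  step 10. node 0  ⊔preds=⊤  new=−  stable
  step 11. node 5  ⊔preds=⊤  new=⊤  stable
  step 12. node 1  ⊔preds=⊤  new=⊤  old=⊥  +wl: 4
  step 13. node 4  ⊔preds=⊤  new=⊤  old=⊥  +wl: 2,5
  step 14. node 2  ⊔preds=⊤  new=⊤  stable
  step 15. node 5  ⊔preds=⊤  new=⊤  stable

Least fixpoint reached:
  node 0: −
  node 1: ⊤
  node 2: ⊤
  node 3: −
  node 4: ⊤
  node 5: ⊤
  node 6: ⊤
  node 7: ⊤

⊤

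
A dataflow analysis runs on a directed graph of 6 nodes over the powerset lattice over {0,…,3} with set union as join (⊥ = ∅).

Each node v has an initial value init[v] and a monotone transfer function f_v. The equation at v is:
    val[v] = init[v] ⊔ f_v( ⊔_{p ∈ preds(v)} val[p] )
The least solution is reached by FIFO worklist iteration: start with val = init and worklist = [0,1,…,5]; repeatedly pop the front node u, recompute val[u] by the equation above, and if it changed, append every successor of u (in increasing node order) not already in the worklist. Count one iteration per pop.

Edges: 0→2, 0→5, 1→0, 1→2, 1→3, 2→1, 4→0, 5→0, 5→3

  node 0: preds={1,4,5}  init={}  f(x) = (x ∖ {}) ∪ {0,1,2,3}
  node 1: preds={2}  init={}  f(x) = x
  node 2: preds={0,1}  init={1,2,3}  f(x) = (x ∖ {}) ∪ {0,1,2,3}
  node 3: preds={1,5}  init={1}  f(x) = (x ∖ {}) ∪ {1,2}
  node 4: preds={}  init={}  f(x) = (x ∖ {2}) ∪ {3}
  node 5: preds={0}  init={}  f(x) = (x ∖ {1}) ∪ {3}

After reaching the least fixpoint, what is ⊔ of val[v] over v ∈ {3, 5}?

{0,1,2,3}

Iteration log — 11 steps:
  step 1. node 0  ⊔preds={}  new={0,1,2,3}  old={}  +wl: 
  step 2. node 1  ⊔preds={1,2,3}  new={1,2,3}  old={}  +wl: 0
  step 3. node 2  ⊔preds={0,1,2,3}  new={0,1,2,3}  old={1,2,3}  +wl: 1
  step 4. node 3  ⊔preds={1,2,3}  new={1,2,3}  old={1}  +wl: 
  step 5. node 4  ⊔preds={}  new={3}  old={}  +wl: 
  step 6. node 5  ⊔preds={0,1,2,3}  new={0,2,3}  old={}  +wl: 3
  step 7. node 0  ⊔preds={0,1,2,3}  new={0,1,2,3}  stable
  step 8. node 1  ⊔preds={0,1,2,3}  new={0,1,2,3}  old={1,2,3}  +wl: 0,2
  step 9. node 3  ⊔preds={0,1,2,3}  new={0,1,2,3}  old={1,2,3}  +wl: 
  step 10. node 0  ⊔preds={0,1,2,3}  new={0,1,2,3}  stable
  step 11. node 2  ⊔preds={0,1,2,3}  new={0,1,2,3}  stable

Least fixpoint reached:
  node 0: {0,1,2,3}
  node 1: {0,1,2,3}
  node 2: {0,1,2,3}
  node 3: {0,1,2,3}
  node 4: {3}
  node 5: {0,2,3}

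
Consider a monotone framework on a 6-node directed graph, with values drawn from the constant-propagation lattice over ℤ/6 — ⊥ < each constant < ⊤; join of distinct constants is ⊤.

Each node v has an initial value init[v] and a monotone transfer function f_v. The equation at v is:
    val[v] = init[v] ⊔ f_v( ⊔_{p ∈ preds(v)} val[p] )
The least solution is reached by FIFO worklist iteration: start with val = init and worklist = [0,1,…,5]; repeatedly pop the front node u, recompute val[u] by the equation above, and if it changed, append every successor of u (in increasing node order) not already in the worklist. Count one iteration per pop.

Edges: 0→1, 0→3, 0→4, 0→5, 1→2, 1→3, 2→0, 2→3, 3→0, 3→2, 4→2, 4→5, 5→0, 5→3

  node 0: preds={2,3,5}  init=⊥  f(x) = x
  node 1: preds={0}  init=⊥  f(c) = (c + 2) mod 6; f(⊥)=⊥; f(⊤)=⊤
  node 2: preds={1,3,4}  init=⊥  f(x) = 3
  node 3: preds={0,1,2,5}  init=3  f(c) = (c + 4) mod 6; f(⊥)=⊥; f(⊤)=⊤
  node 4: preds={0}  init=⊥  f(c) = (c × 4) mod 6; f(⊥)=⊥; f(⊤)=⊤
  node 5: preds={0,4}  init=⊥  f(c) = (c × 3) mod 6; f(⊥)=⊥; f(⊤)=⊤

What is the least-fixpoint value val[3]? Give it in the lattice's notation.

⊤

Iteration log — 14 steps:
  step 1. node 0  ⊔preds=3  new=3  old=⊥  +wl: 
  step 2. node 1  ⊔preds=3  new=5  old=⊥  +wl: 
  step 3. node 2  ⊔preds=⊤  new=3  old=⊥  +wl: 0
  step 4. node 3  ⊔preds=⊤  new=⊤  old=3  +wl: 2
  step 5. node 4  ⊔preds=3  new=0  old=⊥  +wl: 
  step 6. node 5  ⊔preds=⊤  new=⊤  old=⊥  +wl: 3
  step 7. node 0  ⊔preds=⊤  new=⊤  old=3  +wl: 1,4,5
  step 8. node 2  ⊔preds=⊤  new=3  stable
  step 9. node 3  ⊔preds=⊤  new=⊤  stable
  step 10. node 1  ⊔preds=⊤  new=⊤  old=5  +wl: 2,3
  step 11. node 4  ⊔preds=⊤  new=⊤  old=0  +wl: 
  step 12. node 5  ⊔preds=⊤  new=⊤  stable
  step 13. node 2  ⊔preds=⊤  new=3  stable
  step 14. node 3  ⊔preds=⊤  new=⊤  stable

Least fixpoint reached:
  node 0: ⊤
  node 1: ⊤
  node 2: 3
  node 3: ⊤
  node 4: ⊤
  node 5: ⊤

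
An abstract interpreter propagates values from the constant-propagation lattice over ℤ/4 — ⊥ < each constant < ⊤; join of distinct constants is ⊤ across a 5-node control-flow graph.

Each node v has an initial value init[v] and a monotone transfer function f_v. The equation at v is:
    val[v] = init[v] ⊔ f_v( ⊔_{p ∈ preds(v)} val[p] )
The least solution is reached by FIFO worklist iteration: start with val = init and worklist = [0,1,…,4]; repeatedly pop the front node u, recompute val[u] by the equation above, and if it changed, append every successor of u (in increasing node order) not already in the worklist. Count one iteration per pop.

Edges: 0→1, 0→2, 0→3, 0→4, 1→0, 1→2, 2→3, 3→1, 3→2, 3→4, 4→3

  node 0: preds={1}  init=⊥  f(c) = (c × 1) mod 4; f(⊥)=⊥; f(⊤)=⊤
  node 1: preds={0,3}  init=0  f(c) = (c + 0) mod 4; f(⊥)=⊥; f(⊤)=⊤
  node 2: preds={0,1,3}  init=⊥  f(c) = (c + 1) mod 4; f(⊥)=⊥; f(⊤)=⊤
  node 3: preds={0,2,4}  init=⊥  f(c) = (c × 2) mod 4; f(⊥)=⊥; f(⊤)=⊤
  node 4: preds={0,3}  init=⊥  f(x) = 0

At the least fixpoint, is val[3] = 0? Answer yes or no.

Worklist (13 pops):
  #1 pop 0: in=0 → 0 (was ⊥); enqueue []
  #2 pop 1: in=0 → 0 (no change)
  #3 pop 2: in=0 → 1 (was ⊥); enqueue []
  #4 pop 3: in=⊤ → ⊤ (was ⊥); enqueue [1,2]
  #5 pop 4: in=⊤ → 0 (was ⊥); enqueue [3]
  #6 pop 1: in=⊤ → ⊤ (was 0); enqueue [0]
  #7 pop 2: in=⊤ → ⊤ (was 1); enqueue []
  #8 pop 3: in=⊤ → ⊤ (no change)
  #9 pop 0: in=⊤ → ⊤ (was 0); enqueue [1,2,3,4]
  #10 pop 1: in=⊤ → ⊤ (no change)
  #11 pop 2: in=⊤ → ⊤ (no change)
  #12 pop 3: in=⊤ → ⊤ (no change)
  #13 pop 4: in=⊤ → 0 (no change)

Fixpoint:
  val[0] = ⊤
  val[1] = ⊤
  val[2] = ⊤
  val[3] = ⊤
  val[4] = 0

no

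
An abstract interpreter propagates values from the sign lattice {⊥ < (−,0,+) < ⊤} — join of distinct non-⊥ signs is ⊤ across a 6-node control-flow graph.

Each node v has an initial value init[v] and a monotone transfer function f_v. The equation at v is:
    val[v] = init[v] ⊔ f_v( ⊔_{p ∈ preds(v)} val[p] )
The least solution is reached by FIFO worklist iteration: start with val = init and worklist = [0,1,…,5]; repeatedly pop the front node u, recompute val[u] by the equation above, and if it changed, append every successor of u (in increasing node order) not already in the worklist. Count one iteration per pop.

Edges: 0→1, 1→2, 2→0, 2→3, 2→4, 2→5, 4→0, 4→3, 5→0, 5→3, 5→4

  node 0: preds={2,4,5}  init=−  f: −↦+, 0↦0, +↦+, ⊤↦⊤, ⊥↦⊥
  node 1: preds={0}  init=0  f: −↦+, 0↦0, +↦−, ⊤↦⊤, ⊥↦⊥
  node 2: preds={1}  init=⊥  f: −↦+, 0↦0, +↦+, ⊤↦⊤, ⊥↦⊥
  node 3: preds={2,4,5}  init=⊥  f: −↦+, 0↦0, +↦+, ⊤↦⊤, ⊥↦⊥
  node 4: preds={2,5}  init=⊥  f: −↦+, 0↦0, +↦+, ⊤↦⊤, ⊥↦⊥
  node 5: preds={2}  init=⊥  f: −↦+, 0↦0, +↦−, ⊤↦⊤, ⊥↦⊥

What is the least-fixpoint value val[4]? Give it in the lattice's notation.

Trace (10 dequeues):
  [1] u=0 | in ⊥ | out − | ==
  [2] u=1 | in − | out ⊤ | prev 0 | push {}
  [3] u=2 | in ⊤ | out ⊤ | prev ⊥ | push {0}
  [4] u=3 | in ⊤ | out ⊤ | prev ⊥ | push {}
  [5] u=4 | in ⊤ | out ⊤ | prev ⊥ | push {3}
  [6] u=5 | in ⊤ | out ⊤ | prev ⊥ | push {4}
  [7] u=0 | in ⊤ | out ⊤ | prev − | push {1}
  [8] u=3 | in ⊤ | out ⊤ | ==
  [9] u=4 | in ⊤ | out ⊤ | ==
  [10] u=1 | in ⊤ | out ⊤ | ==

Converged values:
  [0] ⊤
  [1] ⊤
  [2] ⊤
  [3] ⊤
  [4] ⊤
  [5] ⊤

⊤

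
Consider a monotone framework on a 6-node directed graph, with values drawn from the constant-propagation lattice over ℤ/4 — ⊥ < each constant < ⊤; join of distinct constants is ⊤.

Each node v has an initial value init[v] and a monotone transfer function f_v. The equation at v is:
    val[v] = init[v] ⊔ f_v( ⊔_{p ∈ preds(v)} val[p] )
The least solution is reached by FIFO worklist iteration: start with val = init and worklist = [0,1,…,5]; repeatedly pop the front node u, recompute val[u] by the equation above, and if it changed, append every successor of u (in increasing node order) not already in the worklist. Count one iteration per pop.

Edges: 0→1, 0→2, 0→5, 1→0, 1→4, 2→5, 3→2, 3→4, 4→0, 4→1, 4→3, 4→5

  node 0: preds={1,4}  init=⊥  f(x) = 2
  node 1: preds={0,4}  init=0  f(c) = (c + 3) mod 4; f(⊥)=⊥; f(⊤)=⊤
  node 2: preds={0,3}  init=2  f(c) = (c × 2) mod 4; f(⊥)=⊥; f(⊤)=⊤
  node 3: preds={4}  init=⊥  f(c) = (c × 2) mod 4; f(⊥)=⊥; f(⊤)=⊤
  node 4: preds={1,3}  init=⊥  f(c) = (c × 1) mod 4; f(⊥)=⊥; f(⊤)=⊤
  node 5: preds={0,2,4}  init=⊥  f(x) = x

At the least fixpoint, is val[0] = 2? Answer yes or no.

yes

Iteration log — 11 steps:
  step 1. node 0  ⊔preds=0  new=2  old=⊥  +wl: 
  step 2. node 1  ⊔preds=2  new=⊤  old=0  +wl: 0
  step 3. node 2  ⊔preds=2  new=⊤  old=2  +wl: 
  step 4. node 3  ⊔preds=⊥  new=⊥  stable
  step 5. node 4  ⊔preds=⊤  new=⊤  old=⊥  +wl: 1,3
  step 6. node 5  ⊔preds=⊤  new=⊤  old=⊥  +wl: 
  step 7. node 0  ⊔preds=⊤  new=2  stable
  step 8. node 1  ⊔preds=⊤  new=⊤  stable
  step 9. node 3  ⊔preds=⊤  new=⊤  old=⊥  +wl: 2,4
  step 10. node 2  ⊔preds=⊤  new=⊤  stable
  step 11. node 4  ⊔preds=⊤  new=⊤  stable

Least fixpoint reached:
  node 0: 2
  node 1: ⊤
  node 2: ⊤
  node 3: ⊤
  node 4: ⊤
  node 5: ⊤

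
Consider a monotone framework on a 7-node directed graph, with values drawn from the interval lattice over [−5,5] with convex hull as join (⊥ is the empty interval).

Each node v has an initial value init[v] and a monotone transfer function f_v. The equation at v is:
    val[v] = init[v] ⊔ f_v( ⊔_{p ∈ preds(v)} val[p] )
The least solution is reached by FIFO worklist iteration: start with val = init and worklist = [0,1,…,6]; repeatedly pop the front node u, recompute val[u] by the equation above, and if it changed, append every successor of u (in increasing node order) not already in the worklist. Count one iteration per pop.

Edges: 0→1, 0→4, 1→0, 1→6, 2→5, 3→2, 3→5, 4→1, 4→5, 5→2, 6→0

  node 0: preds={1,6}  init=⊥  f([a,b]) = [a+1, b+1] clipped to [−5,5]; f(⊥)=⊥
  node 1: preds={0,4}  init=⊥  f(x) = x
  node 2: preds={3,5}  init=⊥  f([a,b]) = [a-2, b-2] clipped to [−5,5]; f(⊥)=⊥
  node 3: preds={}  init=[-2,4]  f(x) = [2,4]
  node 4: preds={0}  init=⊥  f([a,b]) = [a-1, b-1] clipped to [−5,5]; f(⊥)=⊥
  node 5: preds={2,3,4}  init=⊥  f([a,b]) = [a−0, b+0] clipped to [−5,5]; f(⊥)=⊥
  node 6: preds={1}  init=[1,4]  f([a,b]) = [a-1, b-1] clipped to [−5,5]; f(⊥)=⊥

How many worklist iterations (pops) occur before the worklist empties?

56

Worklist (56 pops):
  #1 pop 0: in=[1,4] → [2,5] (was ⊥); enqueue []
  #2 pop 1: in=[2,5] → [2,5] (was ⊥); enqueue [0]
  #3 pop 2: in=[-2,4] → [-4,2] (was ⊥); enqueue []
  #4 pop 3: in=⊥ → [-2,4] (no change)
  #5 pop 4: in=[2,5] → [1,4] (was ⊥); enqueue [1]
  #6 pop 5: in=[-4,4] → [-4,4] (was ⊥); enqueue [2]
  #7 pop 6: in=[2,5] → [1,4] (no change)
  #8 pop 0: in=[1,5] → [2,5] (no change)
  #9 pop 1: in=[1,5] → [1,5] (was [2,5]); enqueue [0,6]
  #10 pop 2: in=[-4,4] → [-5,2] (was [-4,2]); enqueue [5]
  #11 pop 0: in=[1,5] → [2,5] (no change)
  #12 pop 6: in=[1,5] → [0,4] (was [1,4]); enqueue [0]
  #13 pop 5: in=[-5,4] → [-5,4] (was [-4,4]); enqueue [2]
  #14 pop 0: in=[0,5] → [1,5] (was [2,5]); enqueue [1,4]
  #15 pop 2: in=[-5,4] → [-5,2] (no change)
  #16 pop 1: in=[1,5] → [1,5] (no change)
  #17 pop 4: in=[1,5] → [0,4] (was [1,4]); enqueue [1,5]
  #18 pop 1: in=[0,5] → [0,5] (was [1,5]); enqueue [0,6]
  #19 pop 5: in=[-5,4] → [-5,4] (no change)
  #20 pop 0: in=[0,5] → [1,5] (no change)
  #21 pop 6: in=[0,5] → [-1,4] (was [0,4]); enqueue [0]
  #22 pop 0: in=[-1,5] → [0,5] (was [1,5]); enqueue [1,4]
  #23 pop 1: in=[0,5] → [0,5] (no change)
  #24 pop 4: in=[0,5] → [-1,4] (was [0,4]); enqueue [1,5]
  #25 pop 1: in=[-1,5] → [-1,5] (was [0,5]); enqueue [0,6]
  #26 pop 5: in=[-5,4] → [-5,4] (no change)
  #27 pop 0: in=[-1,5] → [0,5] (no change)
  #28 pop 6: in=[-1,5] → [-2,4] (was [-1,4]); enqueue [0]
  #29 pop 0: in=[-2,5] → [-1,5] (was [0,5]); enqueue [1,4]
  #30 pop 1: in=[-1,5] → [-1,5] (no change)
  #31 pop 4: in=[-1,5] → [-2,4] (was [-1,4]); enqueue [1,5]
  #32 pop 1: in=[-2,5] → [-2,5] (was [-1,5]); enqueue [0,6]
  #33 pop 5: in=[-5,4] → [-5,4] (no change)
  #34 pop 0: in=[-2,5] → [-1,5] (no change)
  #35 pop 6: in=[-2,5] → [-3,4] (was [-2,4]); enqueue [0]
  #36 pop 0: in=[-3,5] → [-2,5] (was [-1,5]); enqueue [1,4]
  #37 pop 1: in=[-2,5] → [-2,5] (no change)
  #38 pop 4: in=[-2,5] → [-3,4] (was [-2,4]); enqueue [1,5]
  #39 pop 1: in=[-3,5] → [-3,5] (was [-2,5]); enqueue [0,6]
  #40 pop 5: in=[-5,4] → [-5,4] (no change)
  #41 pop 0: in=[-3,5] → [-2,5] (no change)
  #42 pop 6: in=[-3,5] → [-4,4] (was [-3,4]); enqueue [0]
  #43 pop 0: in=[-4,5] → [-3,5] (was [-2,5]); enqueue [1,4]
  #44 pop 1: in=[-3,5] → [-3,5] (no change)
  #45 pop 4: in=[-3,5] → [-4,4] (was [-3,4]); enqueue [1,5]
  #46 pop 1: in=[-4,5] → [-4,5] (was [-3,5]); enqueue [0,6]
  #47 pop 5: in=[-5,4] → [-5,4] (no change)
  #48 pop 0: in=[-4,5] → [-3,5] (no change)
  #49 pop 6: in=[-4,5] → [-5,4] (was [-4,4]); enqueue [0]
  #50 pop 0: in=[-5,5] → [-4,5] (was [-3,5]); enqueue [1,4]
  #51 pop 1: in=[-4,5] → [-4,5] (no change)
  #52 pop 4: in=[-4,5] → [-5,4] (was [-4,4]); enqueue [1,5]
  #53 pop 1: in=[-5,5] → [-5,5] (was [-4,5]); enqueue [0,6]
  #54 pop 5: in=[-5,4] → [-5,4] (no change)
  #55 pop 0: in=[-5,5] → [-4,5] (no change)
  #56 pop 6: in=[-5,5] → [-5,4] (no change)

Fixpoint:
  val[0] = [-4,5]
  val[1] = [-5,5]
  val[2] = [-5,2]
  val[3] = [-2,4]
  val[4] = [-5,4]
  val[5] = [-5,4]
  val[6] = [-5,4]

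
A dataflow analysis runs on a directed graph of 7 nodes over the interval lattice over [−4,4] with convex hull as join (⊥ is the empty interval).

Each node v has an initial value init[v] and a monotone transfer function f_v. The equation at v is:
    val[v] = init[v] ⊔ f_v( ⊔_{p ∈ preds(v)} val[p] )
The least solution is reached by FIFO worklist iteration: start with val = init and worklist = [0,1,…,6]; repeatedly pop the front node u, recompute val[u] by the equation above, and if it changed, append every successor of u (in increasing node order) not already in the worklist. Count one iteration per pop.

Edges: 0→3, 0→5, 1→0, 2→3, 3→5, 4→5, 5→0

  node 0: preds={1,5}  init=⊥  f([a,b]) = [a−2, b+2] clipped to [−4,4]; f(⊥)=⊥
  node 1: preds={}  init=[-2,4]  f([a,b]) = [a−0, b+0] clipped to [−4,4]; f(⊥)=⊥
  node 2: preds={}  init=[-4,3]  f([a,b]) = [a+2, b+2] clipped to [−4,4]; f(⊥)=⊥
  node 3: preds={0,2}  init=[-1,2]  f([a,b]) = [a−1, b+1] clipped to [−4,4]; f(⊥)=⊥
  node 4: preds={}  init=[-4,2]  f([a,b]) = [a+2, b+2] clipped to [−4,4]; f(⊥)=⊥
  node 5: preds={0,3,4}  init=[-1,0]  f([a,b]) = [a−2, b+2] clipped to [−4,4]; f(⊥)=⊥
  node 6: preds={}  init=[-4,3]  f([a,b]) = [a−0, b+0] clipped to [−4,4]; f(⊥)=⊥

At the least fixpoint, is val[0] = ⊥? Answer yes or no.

Iteration log — 8 steps:
  step 1. node 0  ⊔preds=[-2,4]  new=[-4,4]  old=⊥  +wl: 
  step 2. node 1  ⊔preds=⊥  new=[-2,4]  stable
  step 3. node 2  ⊔preds=⊥  new=[-4,3]  stable
  step 4. node 3  ⊔preds=[-4,4]  new=[-4,4]  old=[-1,2]  +wl: 
  step 5. node 4  ⊔preds=⊥  new=[-4,2]  stable
  step 6. node 5  ⊔preds=[-4,4]  new=[-4,4]  old=[-1,0]  +wl: 0
  step 7. node 6  ⊔preds=⊥  new=[-4,3]  stable
  step 8. node 0  ⊔preds=[-4,4]  new=[-4,4]  stable

Least fixpoint reached:
  node 0: [-4,4]
  node 1: [-2,4]
  node 2: [-4,3]
  node 3: [-4,4]
  node 4: [-4,2]
  node 5: [-4,4]
  node 6: [-4,3]

no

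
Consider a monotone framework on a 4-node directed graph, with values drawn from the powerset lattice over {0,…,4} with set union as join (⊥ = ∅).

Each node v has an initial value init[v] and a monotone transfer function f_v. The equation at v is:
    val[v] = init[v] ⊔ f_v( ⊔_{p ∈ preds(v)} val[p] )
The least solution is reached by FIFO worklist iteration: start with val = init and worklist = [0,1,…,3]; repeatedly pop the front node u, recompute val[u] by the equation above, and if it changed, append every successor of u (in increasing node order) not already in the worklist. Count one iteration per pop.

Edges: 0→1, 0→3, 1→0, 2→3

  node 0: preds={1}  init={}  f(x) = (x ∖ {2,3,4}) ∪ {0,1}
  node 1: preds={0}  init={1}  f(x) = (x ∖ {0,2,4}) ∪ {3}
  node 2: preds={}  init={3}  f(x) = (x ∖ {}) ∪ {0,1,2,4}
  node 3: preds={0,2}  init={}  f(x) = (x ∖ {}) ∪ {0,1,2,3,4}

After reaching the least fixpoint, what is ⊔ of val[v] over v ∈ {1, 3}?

{0,1,2,3,4}

Iteration log — 5 steps:
  step 1. node 0  ⊔preds={1}  new={0,1}  old={}  +wl: 
  step 2. node 1  ⊔preds={0,1}  new={1,3}  old={1}  +wl: 0
  step 3. node 2  ⊔preds={}  new={0,1,2,3,4}  old={3}  +wl: 
  step 4. node 3  ⊔preds={0,1,2,3,4}  new={0,1,2,3,4}  old={}  +wl: 
  step 5. node 0  ⊔preds={1,3}  new={0,1}  stable

Least fixpoint reached:
  node 0: {0,1}
  node 1: {1,3}
  node 2: {0,1,2,3,4}
  node 3: {0,1,2,3,4}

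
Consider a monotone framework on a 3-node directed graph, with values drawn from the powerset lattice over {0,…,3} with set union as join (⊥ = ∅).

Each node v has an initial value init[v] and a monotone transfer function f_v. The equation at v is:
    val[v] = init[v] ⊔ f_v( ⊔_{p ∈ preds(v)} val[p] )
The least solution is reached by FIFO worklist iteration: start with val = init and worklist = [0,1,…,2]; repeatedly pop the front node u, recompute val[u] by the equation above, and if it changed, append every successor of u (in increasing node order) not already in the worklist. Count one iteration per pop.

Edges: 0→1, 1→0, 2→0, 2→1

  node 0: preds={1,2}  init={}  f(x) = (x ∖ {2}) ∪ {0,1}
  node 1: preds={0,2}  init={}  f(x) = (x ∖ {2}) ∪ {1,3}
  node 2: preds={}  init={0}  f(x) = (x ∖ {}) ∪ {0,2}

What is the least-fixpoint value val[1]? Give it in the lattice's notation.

Iteration log — 5 steps:
  step 1. node 0  ⊔preds={0}  new={0,1}  old={}  +wl: 
  step 2. node 1  ⊔preds={0,1}  new={0,1,3}  old={}  +wl: 0
  step 3. node 2  ⊔preds={}  new={0,2}  old={0}  +wl: 1
  step 4. node 0  ⊔preds={0,1,2,3}  new={0,1,3}  old={0,1}  +wl: 
  step 5. node 1  ⊔preds={0,1,2,3}  new={0,1,3}  stable

Least fixpoint reached:
  node 0: {0,1,3}
  node 1: {0,1,3}
  node 2: {0,2}

{0,1,3}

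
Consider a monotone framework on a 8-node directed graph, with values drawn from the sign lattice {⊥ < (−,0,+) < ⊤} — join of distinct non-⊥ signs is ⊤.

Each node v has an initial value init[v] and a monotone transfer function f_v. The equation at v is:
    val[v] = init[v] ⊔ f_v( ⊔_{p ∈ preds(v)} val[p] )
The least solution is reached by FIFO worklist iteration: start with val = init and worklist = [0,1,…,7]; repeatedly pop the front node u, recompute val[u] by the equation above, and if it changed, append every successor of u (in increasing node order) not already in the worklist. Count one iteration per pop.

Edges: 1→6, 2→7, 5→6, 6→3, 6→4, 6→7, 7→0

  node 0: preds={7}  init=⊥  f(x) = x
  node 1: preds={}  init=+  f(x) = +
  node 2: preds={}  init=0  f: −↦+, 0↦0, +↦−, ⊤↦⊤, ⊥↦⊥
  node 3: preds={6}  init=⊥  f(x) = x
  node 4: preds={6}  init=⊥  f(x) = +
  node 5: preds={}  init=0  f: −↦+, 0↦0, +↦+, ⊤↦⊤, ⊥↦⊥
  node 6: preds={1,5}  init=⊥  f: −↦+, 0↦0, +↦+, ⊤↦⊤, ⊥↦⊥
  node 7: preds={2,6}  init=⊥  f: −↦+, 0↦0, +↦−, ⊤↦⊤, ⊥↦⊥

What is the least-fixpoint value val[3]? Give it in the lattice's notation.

Iteration log — 11 steps:
  step 1. node 0  ⊔preds=⊥  new=⊥  stable
  step 2. node 1  ⊔preds=⊥  new=+  stable
  step 3. node 2  ⊔preds=⊥  new=0  stable
  step 4. node 3  ⊔preds=⊥  new=⊥  stable
  step 5. node 4  ⊔preds=⊥  new=+  old=⊥  +wl: 
  step 6. node 5  ⊔preds=⊥  new=0  stable
  step 7. node 6  ⊔preds=⊤  new=⊤  old=⊥  +wl: 3,4
  step 8. node 7  ⊔preds=⊤  new=⊤  old=⊥  +wl: 0
  step 9. node 3  ⊔preds=⊤  new=⊤  old=⊥  +wl: 
  step 10. node 4  ⊔preds=⊤  new=+  stable
  step 11. node 0  ⊔preds=⊤  new=⊤  old=⊥  +wl: 

Least fixpoint reached:
  node 0: ⊤
  node 1: +
  node 2: 0
  node 3: ⊤
  node 4: +
  node 5: 0
  node 6: ⊤
  node 7: ⊤

⊤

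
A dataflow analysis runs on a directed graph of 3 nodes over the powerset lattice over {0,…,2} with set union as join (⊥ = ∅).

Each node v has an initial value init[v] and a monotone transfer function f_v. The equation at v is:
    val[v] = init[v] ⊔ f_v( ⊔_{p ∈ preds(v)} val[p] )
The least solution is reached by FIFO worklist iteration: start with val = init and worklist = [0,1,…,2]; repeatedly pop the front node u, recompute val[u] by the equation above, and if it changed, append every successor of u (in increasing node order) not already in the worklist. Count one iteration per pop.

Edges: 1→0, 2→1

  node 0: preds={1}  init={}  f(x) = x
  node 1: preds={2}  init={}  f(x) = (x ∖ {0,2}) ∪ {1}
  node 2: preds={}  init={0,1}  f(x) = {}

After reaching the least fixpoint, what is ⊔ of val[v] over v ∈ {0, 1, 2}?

{0,1}

Trace (4 dequeues):
  [1] u=0 | in {} | out {} | ==
  [2] u=1 | in {0,1} | out {1} | prev {} | push {0}
  [3] u=2 | in {} | out {0,1} | ==
  [4] u=0 | in {1} | out {1} | prev {} | push {}

Converged values:
  [0] {1}
  [1] {1}
  [2] {0,1}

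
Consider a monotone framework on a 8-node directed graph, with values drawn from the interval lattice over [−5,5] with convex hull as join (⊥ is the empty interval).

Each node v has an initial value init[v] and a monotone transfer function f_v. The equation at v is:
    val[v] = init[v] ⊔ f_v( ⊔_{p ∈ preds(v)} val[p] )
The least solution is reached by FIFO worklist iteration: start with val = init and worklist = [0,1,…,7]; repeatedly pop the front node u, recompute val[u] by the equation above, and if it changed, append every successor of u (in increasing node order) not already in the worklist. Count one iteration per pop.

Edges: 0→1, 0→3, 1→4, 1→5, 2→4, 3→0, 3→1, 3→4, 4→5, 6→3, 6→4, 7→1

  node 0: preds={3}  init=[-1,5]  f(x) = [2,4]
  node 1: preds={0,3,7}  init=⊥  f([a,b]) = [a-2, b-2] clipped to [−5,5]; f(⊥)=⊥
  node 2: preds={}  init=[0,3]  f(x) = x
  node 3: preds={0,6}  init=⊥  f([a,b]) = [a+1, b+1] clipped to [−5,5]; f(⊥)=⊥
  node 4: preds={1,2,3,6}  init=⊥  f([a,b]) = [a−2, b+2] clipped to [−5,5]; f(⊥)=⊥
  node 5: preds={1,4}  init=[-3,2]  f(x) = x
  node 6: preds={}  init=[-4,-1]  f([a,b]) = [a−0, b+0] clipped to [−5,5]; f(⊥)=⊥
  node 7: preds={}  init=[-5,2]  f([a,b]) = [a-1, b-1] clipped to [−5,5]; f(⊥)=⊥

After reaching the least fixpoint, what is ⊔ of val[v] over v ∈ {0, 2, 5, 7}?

Worklist (10 pops):
  #1 pop 0: in=⊥ → [-1,5] (no change)
  #2 pop 1: in=[-5,5] → [-5,3] (was ⊥); enqueue []
  #3 pop 2: in=⊥ → [0,3] (no change)
  #4 pop 3: in=[-4,5] → [-3,5] (was ⊥); enqueue [0,1]
  #5 pop 4: in=[-5,5] → [-5,5] (was ⊥); enqueue []
  #6 pop 5: in=[-5,5] → [-5,5] (was [-3,2]); enqueue []
  #7 pop 6: in=⊥ → [-4,-1] (no change)
  #8 pop 7: in=⊥ → [-5,2] (no change)
  #9 pop 0: in=[-3,5] → [-1,5] (no change)
  #10 pop 1: in=[-5,5] → [-5,3] (no change)

Fixpoint:
  val[0] = [-1,5]
  val[1] = [-5,3]
  val[2] = [0,3]
  val[3] = [-3,5]
  val[4] = [-5,5]
  val[5] = [-5,5]
  val[6] = [-4,-1]
  val[7] = [-5,2]

[-5,5]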